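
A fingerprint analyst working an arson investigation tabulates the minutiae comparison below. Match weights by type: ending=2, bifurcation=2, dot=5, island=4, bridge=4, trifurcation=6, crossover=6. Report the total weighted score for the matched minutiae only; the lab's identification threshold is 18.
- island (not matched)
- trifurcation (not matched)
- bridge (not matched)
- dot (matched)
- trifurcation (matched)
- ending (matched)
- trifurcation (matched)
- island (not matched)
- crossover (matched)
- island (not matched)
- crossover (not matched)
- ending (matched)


Weighted minutiae match score:
  island: not matched, +0
  trifurcation: not matched, +0
  bridge: not matched, +0
  dot: matched, +5 (running total 5)
  trifurcation: matched, +6 (running total 11)
  ending: matched, +2 (running total 13)
  trifurcation: matched, +6 (running total 19)
  island: not matched, +0
  crossover: matched, +6 (running total 25)
  island: not matched, +0
  crossover: not matched, +0
  ending: matched, +2 (running total 27)
Total score = 27
Threshold = 18; verdict = identification

27


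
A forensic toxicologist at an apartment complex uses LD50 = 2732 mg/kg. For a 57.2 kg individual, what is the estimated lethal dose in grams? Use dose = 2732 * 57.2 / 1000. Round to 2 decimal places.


Lethal dose calculation:
Lethal dose = LD50 * body_weight / 1000
= 2732 * 57.2 / 1000
= 156270.4 / 1000
= 156.27 g

156.27


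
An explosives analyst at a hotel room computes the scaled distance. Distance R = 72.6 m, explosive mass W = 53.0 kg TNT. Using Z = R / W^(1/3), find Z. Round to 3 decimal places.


Scaled distance calculation:
W^(1/3) = 53.0^(1/3) = 3.756286
Z = R / W^(1/3) = 72.6 / 3.756286
Z = 19.328 m/kg^(1/3)

19.328


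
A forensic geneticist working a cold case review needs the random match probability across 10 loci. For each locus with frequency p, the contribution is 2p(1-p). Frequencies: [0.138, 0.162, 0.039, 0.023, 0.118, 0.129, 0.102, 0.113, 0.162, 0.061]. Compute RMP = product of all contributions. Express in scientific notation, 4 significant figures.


Computing RMP for 10 loci:
Locus 1: 2 * 0.138 * 0.862 = 0.237912
Locus 2: 2 * 0.162 * 0.838 = 0.271512
Locus 3: 2 * 0.039 * 0.961 = 0.074958
Locus 4: 2 * 0.023 * 0.977 = 0.044942
Locus 5: 2 * 0.118 * 0.882 = 0.208152
Locus 6: 2 * 0.129 * 0.871 = 0.224718
Locus 7: 2 * 0.102 * 0.898 = 0.183192
Locus 8: 2 * 0.113 * 0.887 = 0.200462
Locus 9: 2 * 0.162 * 0.838 = 0.271512
Locus 10: 2 * 0.061 * 0.939 = 0.114558
RMP = 1.163e-08

1.163e-08


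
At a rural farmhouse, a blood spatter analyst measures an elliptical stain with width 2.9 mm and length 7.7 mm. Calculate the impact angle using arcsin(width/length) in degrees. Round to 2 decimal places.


Blood spatter impact angle calculation:
width / length = 2.9 / 7.7 = 0.376623
angle = arcsin(0.376623)
angle = 22.12 degrees

22.12


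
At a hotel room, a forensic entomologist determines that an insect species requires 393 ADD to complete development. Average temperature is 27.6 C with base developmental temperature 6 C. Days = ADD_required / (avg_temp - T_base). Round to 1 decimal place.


Insect development time:
Effective temperature = avg_temp - T_base = 27.6 - 6 = 21.6 C
Days = ADD / effective_temp = 393 / 21.6 = 18.2 days

18.2


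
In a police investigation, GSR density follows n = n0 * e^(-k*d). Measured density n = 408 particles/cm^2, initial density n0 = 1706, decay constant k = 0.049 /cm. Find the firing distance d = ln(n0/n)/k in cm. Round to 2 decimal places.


GSR distance calculation:
n0/n = 1706 / 408 = 4.181373
ln(n0/n) = 1.43064
d = 1.43064 / 0.049 = 29.20 cm

29.20


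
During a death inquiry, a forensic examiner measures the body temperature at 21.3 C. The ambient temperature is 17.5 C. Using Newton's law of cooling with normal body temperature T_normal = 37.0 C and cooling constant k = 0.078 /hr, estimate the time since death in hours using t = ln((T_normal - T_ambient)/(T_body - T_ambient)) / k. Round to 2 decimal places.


Using Newton's law of cooling:
t = ln((T_normal - T_ambient) / (T_body - T_ambient)) / k
T_normal - T_ambient = 19.5
T_body - T_ambient = 3.8
Ratio = 5.131579
ln(ratio) = 1.635413
t = 1.635413 / 0.078 = 20.97 hours

20.97


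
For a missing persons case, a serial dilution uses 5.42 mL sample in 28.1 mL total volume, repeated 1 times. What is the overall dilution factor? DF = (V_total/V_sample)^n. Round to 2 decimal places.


Dilution factor calculation:
Single dilution = V_total / V_sample = 28.1 / 5.42 ≈ 5.184502
Number of dilutions = 1
Total DF = (28.1 / 5.42)^1 (full precision, rounded at the end) = 5.18

5.18


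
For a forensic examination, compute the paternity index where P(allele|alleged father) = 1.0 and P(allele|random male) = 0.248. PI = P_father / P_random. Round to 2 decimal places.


Paternity Index calculation:
PI = P(allele|father) / P(allele|random)
PI = 1.0 / 0.248
PI = 4.03

4.03


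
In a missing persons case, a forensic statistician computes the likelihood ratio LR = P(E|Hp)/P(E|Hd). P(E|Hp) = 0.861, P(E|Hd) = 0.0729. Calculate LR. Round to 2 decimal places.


Likelihood ratio calculation:
LR = P(E|Hp) / P(E|Hd)
LR = 0.861 / 0.0729
LR = 11.81

11.81


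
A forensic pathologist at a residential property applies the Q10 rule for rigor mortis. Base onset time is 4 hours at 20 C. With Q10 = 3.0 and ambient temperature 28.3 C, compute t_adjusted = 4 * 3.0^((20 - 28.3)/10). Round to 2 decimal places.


Rigor mortis time adjustment:
Exponent = (T_ref - T_actual) / 10 = (20 - 28.3) / 10 = -0.83
Q10 factor = 3.0^-0.83 = 0.40178
t_adjusted = 4 * 0.40178 = 1.61 hours

1.61


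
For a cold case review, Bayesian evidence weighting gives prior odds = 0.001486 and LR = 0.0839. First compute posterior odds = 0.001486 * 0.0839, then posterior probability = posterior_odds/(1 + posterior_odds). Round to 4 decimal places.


Bayesian evidence evaluation:
Posterior odds = prior_odds * LR = 0.001486 * 0.0839 = 0.0001246754
Posterior probability = posterior_odds / (1 + posterior_odds)
= 0.0001246754 / (1 + 0.0001246754)
= 0.0001246754 / 1.0001246754
= 0.0001

0.0001


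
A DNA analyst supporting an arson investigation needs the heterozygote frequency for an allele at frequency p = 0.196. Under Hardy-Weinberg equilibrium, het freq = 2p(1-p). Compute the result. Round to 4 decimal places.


Hardy-Weinberg heterozygote frequency:
q = 1 - p = 1 - 0.196 = 0.804
2pq = 2 * 0.196 * 0.804 = 0.3152

0.3152


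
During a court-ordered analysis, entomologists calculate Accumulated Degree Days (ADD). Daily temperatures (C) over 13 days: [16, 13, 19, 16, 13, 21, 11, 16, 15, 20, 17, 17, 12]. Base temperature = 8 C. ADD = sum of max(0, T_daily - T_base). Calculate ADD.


Computing ADD day by day:
Day 1: max(0, 16 - 8) = 8
Day 2: max(0, 13 - 8) = 5
Day 3: max(0, 19 - 8) = 11
Day 4: max(0, 16 - 8) = 8
Day 5: max(0, 13 - 8) = 5
Day 6: max(0, 21 - 8) = 13
Day 7: max(0, 11 - 8) = 3
Day 8: max(0, 16 - 8) = 8
Day 9: max(0, 15 - 8) = 7
Day 10: max(0, 20 - 8) = 12
Day 11: max(0, 17 - 8) = 9
Day 12: max(0, 17 - 8) = 9
Day 13: max(0, 12 - 8) = 4
Total ADD = 102

102


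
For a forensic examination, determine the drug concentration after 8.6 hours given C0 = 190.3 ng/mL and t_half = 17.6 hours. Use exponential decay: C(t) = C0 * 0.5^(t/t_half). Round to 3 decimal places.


Drug concentration decay:
Number of half-lives = t / t_half = 8.6 / 17.6 = 0.488636
Decay factor = 0.5^0.488636 = 0.7126986
C(t) = 190.3 * 0.7126986 = 135.627 ng/mL

135.627


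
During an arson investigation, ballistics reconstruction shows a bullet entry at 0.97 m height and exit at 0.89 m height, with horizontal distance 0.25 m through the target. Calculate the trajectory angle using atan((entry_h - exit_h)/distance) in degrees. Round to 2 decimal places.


Bullet trajectory angle:
Height difference = 0.97 - 0.89 = 0.08 m
angle = atan(0.08 / 0.25)
angle = atan(0.32)
angle = 17.74 degrees

17.74


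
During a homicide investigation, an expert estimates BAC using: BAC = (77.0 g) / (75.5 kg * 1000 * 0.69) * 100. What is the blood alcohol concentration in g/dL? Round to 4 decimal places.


Applying the Widmark formula:
BAC = (dose_g / (body_wt * 1000 * r)) * 100
Denominator = 75.5 * 1000 * 0.69 = 52095
BAC = (77.0 / 52095) * 100
BAC = 0.1478 g/dL

0.1478


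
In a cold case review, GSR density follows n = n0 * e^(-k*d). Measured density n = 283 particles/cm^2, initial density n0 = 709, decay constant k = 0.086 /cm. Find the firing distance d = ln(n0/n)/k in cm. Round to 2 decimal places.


GSR distance calculation:
n0/n = 709 / 283 = 2.5053
ln(n0/n) = 0.918408
d = 0.918408 / 0.086 = 10.68 cm

10.68


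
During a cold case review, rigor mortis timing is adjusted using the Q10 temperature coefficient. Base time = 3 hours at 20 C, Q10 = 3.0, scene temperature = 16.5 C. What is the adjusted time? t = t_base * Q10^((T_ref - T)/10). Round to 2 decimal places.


Rigor mortis time adjustment:
Exponent = (T_ref - T_actual) / 10 = (20 - 16.5) / 10 = 0.35
Q10 factor = 3.0^0.35 = 1.4689
t_adjusted = 3 * 1.4689 = 4.41 hours

4.41


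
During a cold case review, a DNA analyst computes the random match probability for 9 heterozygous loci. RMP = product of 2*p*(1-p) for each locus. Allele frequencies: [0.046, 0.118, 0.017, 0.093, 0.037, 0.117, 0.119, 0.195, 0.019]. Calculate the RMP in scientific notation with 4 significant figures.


Computing RMP for 9 loci:
Locus 1: 2 * 0.046 * 0.954 = 0.087768
Locus 2: 2 * 0.118 * 0.882 = 0.208152
Locus 3: 2 * 0.017 * 0.983 = 0.033422
Locus 4: 2 * 0.093 * 0.907 = 0.168702
Locus 5: 2 * 0.037 * 0.963 = 0.071262
Locus 6: 2 * 0.117 * 0.883 = 0.206622
Locus 7: 2 * 0.119 * 0.881 = 0.209678
Locus 8: 2 * 0.195 * 0.805 = 0.31395
Locus 9: 2 * 0.019 * 0.981 = 0.037278
RMP = 3.722e-09

3.722e-09


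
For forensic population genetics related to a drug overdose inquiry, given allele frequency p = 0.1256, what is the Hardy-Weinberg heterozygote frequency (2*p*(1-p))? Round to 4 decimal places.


Hardy-Weinberg heterozygote frequency:
q = 1 - p = 1 - 0.1256 = 0.8744
2pq = 2 * 0.1256 * 0.8744 = 0.2196

0.2196


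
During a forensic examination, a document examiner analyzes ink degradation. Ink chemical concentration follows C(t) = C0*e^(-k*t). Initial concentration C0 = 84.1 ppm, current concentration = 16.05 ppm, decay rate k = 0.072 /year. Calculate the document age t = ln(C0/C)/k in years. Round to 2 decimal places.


Document age estimation:
C0/C = 84.1 / 16.05 = 5.239875
ln(C0/C) = 1.656298
t = 1.656298 / 0.072 = 23.00 years

23.00


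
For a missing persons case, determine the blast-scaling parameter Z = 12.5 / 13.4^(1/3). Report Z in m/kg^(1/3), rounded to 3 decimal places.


Scaled distance calculation:
W^(1/3) = 13.4^(1/3) = 2.375208
Z = R / W^(1/3) = 12.5 / 2.375208
Z = 5.263 m/kg^(1/3)

5.263


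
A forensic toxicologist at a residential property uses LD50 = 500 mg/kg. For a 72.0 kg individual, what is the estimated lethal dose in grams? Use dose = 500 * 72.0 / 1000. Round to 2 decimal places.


Lethal dose calculation:
Lethal dose = LD50 * body_weight / 1000
= 500 * 72.0 / 1000
= 36000 / 1000
= 36.00 g

36.00


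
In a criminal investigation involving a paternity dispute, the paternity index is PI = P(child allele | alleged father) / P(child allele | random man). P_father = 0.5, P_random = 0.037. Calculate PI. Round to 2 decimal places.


Paternity Index calculation:
PI = P(allele|father) / P(allele|random)
PI = 0.5 / 0.037
PI = 13.51

13.51


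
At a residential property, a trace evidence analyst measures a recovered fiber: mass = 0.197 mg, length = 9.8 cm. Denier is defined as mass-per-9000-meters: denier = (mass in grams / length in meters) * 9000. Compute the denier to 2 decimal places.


Denier calculation:
Mass in grams = 0.197 mg / 1000 = 0.000197 g
Length in meters = 9.8 cm / 100 = 0.098 m
Linear density = mass / length = 0.000197 / 0.098 = 0.0020102 g/m
Denier = (g/m) * 9000 = 0.0020102 * 9000 = 18.09

18.09


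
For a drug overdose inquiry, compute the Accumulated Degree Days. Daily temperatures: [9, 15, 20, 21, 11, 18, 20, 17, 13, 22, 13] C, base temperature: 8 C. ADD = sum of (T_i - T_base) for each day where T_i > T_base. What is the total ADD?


Computing ADD day by day:
Day 1: max(0, 9 - 8) = 1
Day 2: max(0, 15 - 8) = 7
Day 3: max(0, 20 - 8) = 12
Day 4: max(0, 21 - 8) = 13
Day 5: max(0, 11 - 8) = 3
Day 6: max(0, 18 - 8) = 10
Day 7: max(0, 20 - 8) = 12
Day 8: max(0, 17 - 8) = 9
Day 9: max(0, 13 - 8) = 5
Day 10: max(0, 22 - 8) = 14
Day 11: max(0, 13 - 8) = 5
Total ADD = 91

91


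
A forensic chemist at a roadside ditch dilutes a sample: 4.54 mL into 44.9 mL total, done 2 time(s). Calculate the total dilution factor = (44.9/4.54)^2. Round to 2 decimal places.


Dilution factor calculation:
Single dilution = V_total / V_sample = 44.9 / 4.54 ≈ 9.889868
Number of dilutions = 2
Total DF = (44.9 / 4.54)^2 (full precision, rounded at the end) = 97.81

97.81


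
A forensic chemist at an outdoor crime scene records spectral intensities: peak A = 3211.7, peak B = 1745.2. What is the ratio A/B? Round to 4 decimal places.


Spectral peak ratio:
Peak A = 3211.7 counts
Peak B = 1745.2 counts
Ratio = 3211.7 / 1745.2 = 1.8403

1.8403


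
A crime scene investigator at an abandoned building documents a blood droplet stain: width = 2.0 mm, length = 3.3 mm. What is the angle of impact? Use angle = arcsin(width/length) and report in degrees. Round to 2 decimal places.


Blood spatter impact angle calculation:
width / length = 2.0 / 3.3 = 0.606061
angle = arcsin(0.606061)
angle = 37.31 degrees

37.31


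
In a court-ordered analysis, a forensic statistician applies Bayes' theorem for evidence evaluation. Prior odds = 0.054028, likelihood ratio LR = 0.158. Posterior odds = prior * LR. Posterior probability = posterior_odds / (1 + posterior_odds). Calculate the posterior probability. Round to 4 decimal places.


Bayesian evidence evaluation:
Posterior odds = prior_odds * LR = 0.054028 * 0.158 = 0.008536424
Posterior probability = posterior_odds / (1 + posterior_odds)
= 0.008536424 / (1 + 0.008536424)
= 0.008536424 / 1.008536424
= 0.0085

0.0085


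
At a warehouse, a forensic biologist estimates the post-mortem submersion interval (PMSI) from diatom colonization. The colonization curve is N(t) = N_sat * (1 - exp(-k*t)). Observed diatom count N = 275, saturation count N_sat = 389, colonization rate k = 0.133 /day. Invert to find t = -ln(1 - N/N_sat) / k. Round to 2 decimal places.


PMSI from diatom colonization curve:
N / N_sat = 275 / 389 = 0.706941
1 - N/N_sat = 0.293059
ln(1 - N/N_sat) = -1.227381
t = -ln(1 - N/N_sat) / k = -(-1.227381) / 0.133 = 9.23 days

9.23


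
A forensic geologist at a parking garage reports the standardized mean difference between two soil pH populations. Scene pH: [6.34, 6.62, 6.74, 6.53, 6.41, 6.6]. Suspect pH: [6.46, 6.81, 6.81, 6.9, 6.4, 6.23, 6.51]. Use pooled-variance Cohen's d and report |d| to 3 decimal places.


Pooled-variance Cohen's d for soil pH comparison:
Scene mean = 39.24 / 6 = 6.54
Suspect mean = 46.12 / 7 = 6.588571
Scene sample variance s_s^2 = 0.0214
Suspect sample variance s_c^2 = 0.063648
Pooled variance = ((n_s-1)*s_s^2 + (n_c-1)*s_c^2) / (n_s + n_c - 2) = 0.044444
Pooled SD = sqrt(0.044444) = 0.210817
Mean difference = -0.048571
|d| = |-0.048571| / 0.210817 = 0.230

0.230


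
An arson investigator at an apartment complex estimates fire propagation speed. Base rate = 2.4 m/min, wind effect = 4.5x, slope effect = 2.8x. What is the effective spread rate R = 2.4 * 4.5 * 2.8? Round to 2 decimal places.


Fire spread rate calculation:
R = R0 * wind_factor * slope_factor
= 2.4 * 4.5 * 2.8
= 10.8 * 2.8
= 30.24 m/min

30.24


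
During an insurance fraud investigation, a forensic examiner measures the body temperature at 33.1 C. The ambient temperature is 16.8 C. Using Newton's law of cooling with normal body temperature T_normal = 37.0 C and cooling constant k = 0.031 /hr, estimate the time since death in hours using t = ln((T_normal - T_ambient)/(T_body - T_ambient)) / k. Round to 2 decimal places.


Using Newton's law of cooling:
t = ln((T_normal - T_ambient) / (T_body - T_ambient)) / k
T_normal - T_ambient = 20.2
T_body - T_ambient = 16.3
Ratio = 1.239264
ln(ratio) = 0.214518
t = 0.214518 / 0.031 = 6.92 hours

6.92


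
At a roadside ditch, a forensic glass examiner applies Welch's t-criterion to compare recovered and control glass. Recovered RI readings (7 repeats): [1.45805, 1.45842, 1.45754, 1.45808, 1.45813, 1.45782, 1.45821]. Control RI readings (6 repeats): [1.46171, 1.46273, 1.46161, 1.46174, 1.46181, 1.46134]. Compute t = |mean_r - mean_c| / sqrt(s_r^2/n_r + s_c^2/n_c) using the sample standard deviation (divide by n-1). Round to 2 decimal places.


Welch's t-criterion for glass RI comparison:
Recovered mean = sum / n_r = 10.20625 / 7 = 1.4580357
Control mean = sum / n_c = 8.77094 / 6 = 1.4618233
Recovered sample variance s_r^2 = 8.02286e-08
Control sample variance s_c^2 = 2.24227e-07
Welch SE (unpooled) = sqrt(s_r^2/n_r + s_c^2/n_c) = sqrt(1.14612e-08 + 3.73711e-08) = sqrt(4.88323e-08) = 0.00022098
|mean_r - mean_c| = 0.00378762
t = 0.00378762 / 0.00022098 = 17.14

17.14


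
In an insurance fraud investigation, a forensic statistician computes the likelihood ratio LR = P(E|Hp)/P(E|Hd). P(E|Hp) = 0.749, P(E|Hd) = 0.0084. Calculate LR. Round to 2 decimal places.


Likelihood ratio calculation:
LR = P(E|Hp) / P(E|Hd)
LR = 0.749 / 0.0084
LR = 89.17

89.17


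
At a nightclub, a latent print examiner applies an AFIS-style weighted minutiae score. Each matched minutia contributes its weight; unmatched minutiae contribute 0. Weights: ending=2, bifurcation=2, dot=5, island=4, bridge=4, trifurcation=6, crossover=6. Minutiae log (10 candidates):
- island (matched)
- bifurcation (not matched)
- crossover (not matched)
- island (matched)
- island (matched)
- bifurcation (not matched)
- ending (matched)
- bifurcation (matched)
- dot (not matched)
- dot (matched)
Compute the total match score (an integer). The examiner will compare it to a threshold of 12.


Weighted minutiae match score:
  island: matched, +4 (running total 4)
  bifurcation: not matched, +0
  crossover: not matched, +0
  island: matched, +4 (running total 8)
  island: matched, +4 (running total 12)
  bifurcation: not matched, +0
  ending: matched, +2 (running total 14)
  bifurcation: matched, +2 (running total 16)
  dot: not matched, +0
  dot: matched, +5 (running total 21)
Total score = 21
Threshold = 12; verdict = identification

21


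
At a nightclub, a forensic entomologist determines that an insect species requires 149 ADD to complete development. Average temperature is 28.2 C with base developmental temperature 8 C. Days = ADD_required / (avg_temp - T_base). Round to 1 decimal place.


Insect development time:
Effective temperature = avg_temp - T_base = 28.2 - 8 = 20.2 C
Days = ADD / effective_temp = 149 / 20.2 = 7.4 days

7.4


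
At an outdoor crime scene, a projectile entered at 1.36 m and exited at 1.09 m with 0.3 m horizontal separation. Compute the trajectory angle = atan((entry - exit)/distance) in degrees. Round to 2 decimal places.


Bullet trajectory angle:
Height difference = 1.36 - 1.09 = 0.27 m
angle = atan(0.27 / 0.3)
angle = atan(0.9)
angle = 41.99 degrees

41.99


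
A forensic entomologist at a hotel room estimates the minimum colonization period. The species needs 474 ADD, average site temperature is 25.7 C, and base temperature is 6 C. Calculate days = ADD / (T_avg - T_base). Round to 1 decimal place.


Insect development time:
Effective temperature = avg_temp - T_base = 25.7 - 6 = 19.7 C
Days = ADD / effective_temp = 474 / 19.7 = 24.1 days

24.1


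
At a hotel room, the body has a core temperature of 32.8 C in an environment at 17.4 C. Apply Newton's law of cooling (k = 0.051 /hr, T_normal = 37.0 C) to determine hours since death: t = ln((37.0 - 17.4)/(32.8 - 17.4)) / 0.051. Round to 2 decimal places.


Using Newton's law of cooling:
t = ln((T_normal - T_ambient) / (T_body - T_ambient)) / k
T_normal - T_ambient = 19.6
T_body - T_ambient = 15.4
Ratio = 1.272727
ln(ratio) = 0.241162
t = 0.241162 / 0.051 = 4.73 hours

4.73


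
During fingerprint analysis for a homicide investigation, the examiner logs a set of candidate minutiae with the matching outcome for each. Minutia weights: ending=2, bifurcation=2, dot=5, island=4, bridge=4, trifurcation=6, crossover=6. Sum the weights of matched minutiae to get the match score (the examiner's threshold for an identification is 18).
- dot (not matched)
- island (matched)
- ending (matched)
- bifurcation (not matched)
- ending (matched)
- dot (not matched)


Weighted minutiae match score:
  dot: not matched, +0
  island: matched, +4 (running total 4)
  ending: matched, +2 (running total 6)
  bifurcation: not matched, +0
  ending: matched, +2 (running total 8)
  dot: not matched, +0
Total score = 8
Threshold = 18; verdict = inconclusive

8


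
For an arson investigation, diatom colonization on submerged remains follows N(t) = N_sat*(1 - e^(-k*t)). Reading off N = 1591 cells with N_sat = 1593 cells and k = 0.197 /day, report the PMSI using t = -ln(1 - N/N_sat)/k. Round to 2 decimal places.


PMSI from diatom colonization curve:
N / N_sat = 1591 / 1593 = 0.998745
1 - N/N_sat = 0.001255
ln(1 - N/N_sat) = -6.68062
t = -ln(1 - N/N_sat) / k = -(-6.68062) / 0.197 = 33.91 days

33.91


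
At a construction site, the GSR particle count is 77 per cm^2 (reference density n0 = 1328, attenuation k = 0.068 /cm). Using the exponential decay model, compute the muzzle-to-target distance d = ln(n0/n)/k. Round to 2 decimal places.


GSR distance calculation:
n0/n = 1328 / 77 = 17.246753
ln(n0/n) = 2.847624
d = 2.847624 / 0.068 = 41.88 cm

41.88


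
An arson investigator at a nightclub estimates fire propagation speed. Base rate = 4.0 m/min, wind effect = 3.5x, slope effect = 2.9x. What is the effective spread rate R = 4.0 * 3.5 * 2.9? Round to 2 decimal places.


Fire spread rate calculation:
R = R0 * wind_factor * slope_factor
= 4.0 * 3.5 * 2.9
= 14 * 2.9
= 40.60 m/min

40.60


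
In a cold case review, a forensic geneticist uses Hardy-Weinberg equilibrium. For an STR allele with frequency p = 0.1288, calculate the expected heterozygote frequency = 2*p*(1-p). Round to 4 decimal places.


Hardy-Weinberg heterozygote frequency:
q = 1 - p = 1 - 0.1288 = 0.8712
2pq = 2 * 0.1288 * 0.8712 = 0.2244

0.2244


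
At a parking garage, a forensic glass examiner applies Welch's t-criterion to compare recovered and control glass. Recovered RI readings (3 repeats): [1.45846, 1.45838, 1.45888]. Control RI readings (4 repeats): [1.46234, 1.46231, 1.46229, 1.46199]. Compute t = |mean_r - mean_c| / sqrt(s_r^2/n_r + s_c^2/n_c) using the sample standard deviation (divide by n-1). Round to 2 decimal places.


Welch's t-criterion for glass RI comparison:
Recovered mean = sum / n_r = 4.37572 / 3 = 1.4585733
Control mean = sum / n_c = 5.84893 / 4 = 1.4622325
Recovered sample variance s_r^2 = 7.21333e-08
Control sample variance s_c^2 = 2.65583e-08
Welch SE (unpooled) = sqrt(s_r^2/n_r + s_c^2/n_c) = sqrt(2.40444e-08 + 6.63958e-09) = sqrt(3.0684e-08) = 0.000175168
|mean_r - mean_c| = 0.00365917
t = 0.00365917 / 0.000175168 = 20.89

20.89


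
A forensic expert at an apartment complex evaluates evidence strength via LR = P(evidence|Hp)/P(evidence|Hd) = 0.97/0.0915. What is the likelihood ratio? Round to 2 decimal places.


Likelihood ratio calculation:
LR = P(E|Hp) / P(E|Hd)
LR = 0.97 / 0.0915
LR = 10.60

10.60


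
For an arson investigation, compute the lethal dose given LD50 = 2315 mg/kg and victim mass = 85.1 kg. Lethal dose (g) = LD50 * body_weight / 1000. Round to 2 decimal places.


Lethal dose calculation:
Lethal dose = LD50 * body_weight / 1000
= 2315 * 85.1 / 1000
= 197006.5 / 1000
= 197.01 g

197.01


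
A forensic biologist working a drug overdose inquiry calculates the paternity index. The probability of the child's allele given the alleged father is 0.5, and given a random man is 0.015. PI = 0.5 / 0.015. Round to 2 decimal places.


Paternity Index calculation:
PI = P(allele|father) / P(allele|random)
PI = 0.5 / 0.015
PI = 33.33

33.33


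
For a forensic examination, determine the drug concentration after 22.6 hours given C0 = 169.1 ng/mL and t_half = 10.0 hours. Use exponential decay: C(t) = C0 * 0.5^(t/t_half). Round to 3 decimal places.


Drug concentration decay:
Number of half-lives = t / t_half = 22.6 / 10.0 = 2.26
Decay factor = 0.5^2.26 = 0.20877198
C(t) = 169.1 * 0.20877198 = 35.303 ng/mL

35.303


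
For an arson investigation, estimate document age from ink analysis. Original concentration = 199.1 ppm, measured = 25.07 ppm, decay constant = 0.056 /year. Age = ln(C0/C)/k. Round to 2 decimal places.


Document age estimation:
C0/C = 199.1 / 25.07 = 7.941763
ln(C0/C) = 2.072135
t = 2.072135 / 0.056 = 37.00 years

37.00


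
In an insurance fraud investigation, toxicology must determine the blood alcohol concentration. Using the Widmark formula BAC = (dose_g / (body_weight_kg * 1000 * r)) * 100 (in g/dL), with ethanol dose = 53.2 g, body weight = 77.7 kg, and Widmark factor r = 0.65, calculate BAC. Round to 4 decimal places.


Applying the Widmark formula:
BAC = (dose_g / (body_wt * 1000 * r)) * 100
Denominator = 77.7 * 1000 * 0.65 = 50505
BAC = (53.2 / 50505) * 100
BAC = 0.1053 g/dL

0.1053


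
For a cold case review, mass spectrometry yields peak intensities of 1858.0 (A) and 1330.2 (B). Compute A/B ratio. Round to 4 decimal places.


Spectral peak ratio:
Peak A = 1858.0 counts
Peak B = 1330.2 counts
Ratio = 1858.0 / 1330.2 = 1.3968

1.3968


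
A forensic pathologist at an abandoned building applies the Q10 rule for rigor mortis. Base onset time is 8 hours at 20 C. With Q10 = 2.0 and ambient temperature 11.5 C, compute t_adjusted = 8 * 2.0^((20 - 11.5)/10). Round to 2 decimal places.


Rigor mortis time adjustment:
Exponent = (T_ref - T_actual) / 10 = (20 - 11.5) / 10 = 0.85
Q10 factor = 2.0^0.85 = 1.8025
t_adjusted = 8 * 1.8025 = 14.42 hours

14.42


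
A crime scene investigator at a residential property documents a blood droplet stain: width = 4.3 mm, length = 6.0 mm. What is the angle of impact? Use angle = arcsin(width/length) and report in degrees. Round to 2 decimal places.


Blood spatter impact angle calculation:
width / length = 4.3 / 6.0 = 0.716667
angle = arcsin(0.716667)
angle = 45.78 degrees

45.78


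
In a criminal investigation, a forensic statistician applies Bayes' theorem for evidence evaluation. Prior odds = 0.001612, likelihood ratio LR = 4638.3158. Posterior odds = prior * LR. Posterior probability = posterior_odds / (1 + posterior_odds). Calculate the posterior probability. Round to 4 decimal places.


Bayesian evidence evaluation:
Posterior odds = prior_odds * LR = 0.001612 * 4638.3158 = 7.476965
Posterior probability = posterior_odds / (1 + posterior_odds)
= 7.476965 / (1 + 7.476965)
= 7.476965 / 8.476965
= 0.8820

0.8820


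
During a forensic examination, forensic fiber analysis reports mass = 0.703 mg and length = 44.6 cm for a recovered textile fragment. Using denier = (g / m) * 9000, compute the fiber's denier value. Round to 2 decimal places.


Denier calculation:
Mass in grams = 0.703 mg / 1000 = 0.000703 g
Length in meters = 44.6 cm / 100 = 0.446 m
Linear density = mass / length = 0.000703 / 0.446 = 0.00157623 g/m
Denier = (g/m) * 9000 = 0.00157623 * 9000 = 14.19

14.19


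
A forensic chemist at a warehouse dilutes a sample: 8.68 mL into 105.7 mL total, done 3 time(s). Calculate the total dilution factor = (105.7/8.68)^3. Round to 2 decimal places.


Dilution factor calculation:
Single dilution = V_total / V_sample = 105.7 / 8.68 ≈ 12.177419
Number of dilutions = 3
Total DF = (105.7 / 8.68)^3 (full precision, rounded at the end) = 1805.78

1805.78


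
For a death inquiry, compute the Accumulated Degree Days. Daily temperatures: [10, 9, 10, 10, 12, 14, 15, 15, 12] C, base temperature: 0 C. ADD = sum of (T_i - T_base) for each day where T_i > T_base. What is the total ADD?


Computing ADD day by day:
Day 1: max(0, 10 - 0) = 10
Day 2: max(0, 9 - 0) = 9
Day 3: max(0, 10 - 0) = 10
Day 4: max(0, 10 - 0) = 10
Day 5: max(0, 12 - 0) = 12
Day 6: max(0, 14 - 0) = 14
Day 7: max(0, 15 - 0) = 15
Day 8: max(0, 15 - 0) = 15
Day 9: max(0, 12 - 0) = 12
Total ADD = 107

107


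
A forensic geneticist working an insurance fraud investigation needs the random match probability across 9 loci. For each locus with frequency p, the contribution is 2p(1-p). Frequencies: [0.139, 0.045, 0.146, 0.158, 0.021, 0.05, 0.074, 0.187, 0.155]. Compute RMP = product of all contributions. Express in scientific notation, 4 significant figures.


Computing RMP for 9 loci:
Locus 1: 2 * 0.139 * 0.861 = 0.239358
Locus 2: 2 * 0.045 * 0.955 = 0.08595
Locus 3: 2 * 0.146 * 0.854 = 0.249368
Locus 4: 2 * 0.158 * 0.842 = 0.266072
Locus 5: 2 * 0.021 * 0.979 = 0.041118
Locus 6: 2 * 0.05 * 0.95 = 0.095
Locus 7: 2 * 0.074 * 0.926 = 0.137048
Locus 8: 2 * 0.187 * 0.813 = 0.304062
Locus 9: 2 * 0.155 * 0.845 = 0.26195
RMP = 5.820e-08

5.820e-08


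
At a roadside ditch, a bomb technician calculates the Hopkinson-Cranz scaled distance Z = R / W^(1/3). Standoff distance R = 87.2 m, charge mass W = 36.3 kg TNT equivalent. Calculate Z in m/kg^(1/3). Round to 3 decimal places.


Scaled distance calculation:
W^(1/3) = 36.3^(1/3) = 3.311074
Z = R / W^(1/3) = 87.2 / 3.311074
Z = 26.336 m/kg^(1/3)

26.336


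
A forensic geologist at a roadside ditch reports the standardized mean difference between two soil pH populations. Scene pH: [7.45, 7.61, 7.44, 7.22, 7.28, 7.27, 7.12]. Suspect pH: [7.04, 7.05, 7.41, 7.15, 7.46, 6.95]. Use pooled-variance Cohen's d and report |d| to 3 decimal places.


Pooled-variance Cohen's d for soil pH comparison:
Scene mean = 51.39 / 7 = 7.341429
Suspect mean = 43.06 / 6 = 7.176667
Scene sample variance s_s^2 = 0.027714
Suspect sample variance s_c^2 = 0.044307
Pooled variance = ((n_s-1)*s_s^2 + (n_c-1)*s_c^2) / (n_s + n_c - 2) = 0.035256
Pooled SD = sqrt(0.035256) = 0.187766
Mean difference = 0.164762
|d| = |0.164762| / 0.187766 = 0.877

0.877


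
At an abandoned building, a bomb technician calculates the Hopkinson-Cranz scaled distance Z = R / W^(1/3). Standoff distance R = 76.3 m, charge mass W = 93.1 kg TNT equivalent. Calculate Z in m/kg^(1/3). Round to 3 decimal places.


Scaled distance calculation:
W^(1/3) = 93.1^(1/3) = 4.532278
Z = R / W^(1/3) = 76.3 / 4.532278
Z = 16.835 m/kg^(1/3)

16.835


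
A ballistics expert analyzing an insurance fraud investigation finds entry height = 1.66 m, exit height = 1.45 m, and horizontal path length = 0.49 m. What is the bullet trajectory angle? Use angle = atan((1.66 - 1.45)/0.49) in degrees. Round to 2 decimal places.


Bullet trajectory angle:
Height difference = 1.66 - 1.45 = 0.21 m
angle = atan(0.21 / 0.49)
angle = atan(0.428571)
angle = 23.20 degrees

23.20


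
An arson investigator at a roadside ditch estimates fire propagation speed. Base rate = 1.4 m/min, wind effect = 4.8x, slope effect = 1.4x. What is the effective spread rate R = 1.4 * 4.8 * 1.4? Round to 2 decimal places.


Fire spread rate calculation:
R = R0 * wind_factor * slope_factor
= 1.4 * 4.8 * 1.4
= 6.72 * 1.4
= 9.41 m/min

9.41


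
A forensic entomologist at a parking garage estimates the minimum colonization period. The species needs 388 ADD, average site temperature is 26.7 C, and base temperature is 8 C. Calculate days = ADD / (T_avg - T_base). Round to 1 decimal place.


Insect development time:
Effective temperature = avg_temp - T_base = 26.7 - 8 = 18.7 C
Days = ADD / effective_temp = 388 / 18.7 = 20.7 days

20.7


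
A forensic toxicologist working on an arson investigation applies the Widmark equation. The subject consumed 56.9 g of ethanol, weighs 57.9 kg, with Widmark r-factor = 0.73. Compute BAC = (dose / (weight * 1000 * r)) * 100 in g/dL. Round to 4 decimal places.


Applying the Widmark formula:
BAC = (dose_g / (body_wt * 1000 * r)) * 100
Denominator = 57.9 * 1000 * 0.73 = 42267
BAC = (56.9 / 42267) * 100
BAC = 0.1346 g/dL

0.1346


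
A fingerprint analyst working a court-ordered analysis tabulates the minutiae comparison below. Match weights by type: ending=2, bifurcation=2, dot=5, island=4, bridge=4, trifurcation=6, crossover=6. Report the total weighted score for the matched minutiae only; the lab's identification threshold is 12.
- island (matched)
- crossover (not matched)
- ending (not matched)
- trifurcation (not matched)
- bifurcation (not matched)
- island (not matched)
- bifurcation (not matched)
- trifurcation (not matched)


Weighted minutiae match score:
  island: matched, +4 (running total 4)
  crossover: not matched, +0
  ending: not matched, +0
  trifurcation: not matched, +0
  bifurcation: not matched, +0
  island: not matched, +0
  bifurcation: not matched, +0
  trifurcation: not matched, +0
Total score = 4
Threshold = 12; verdict = inconclusive

4


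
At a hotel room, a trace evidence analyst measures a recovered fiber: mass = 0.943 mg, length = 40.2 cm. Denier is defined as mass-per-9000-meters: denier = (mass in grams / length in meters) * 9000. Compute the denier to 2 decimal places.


Denier calculation:
Mass in grams = 0.943 mg / 1000 = 0.000943 g
Length in meters = 40.2 cm / 100 = 0.402 m
Linear density = mass / length = 0.000943 / 0.402 = 0.00234577 g/m
Denier = (g/m) * 9000 = 0.00234577 * 9000 = 21.11

21.11


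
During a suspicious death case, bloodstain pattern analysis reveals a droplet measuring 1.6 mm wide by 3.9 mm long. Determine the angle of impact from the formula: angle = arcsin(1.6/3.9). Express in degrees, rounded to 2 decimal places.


Blood spatter impact angle calculation:
width / length = 1.6 / 3.9 = 0.410256
angle = arcsin(0.410256)
angle = 24.22 degrees

24.22


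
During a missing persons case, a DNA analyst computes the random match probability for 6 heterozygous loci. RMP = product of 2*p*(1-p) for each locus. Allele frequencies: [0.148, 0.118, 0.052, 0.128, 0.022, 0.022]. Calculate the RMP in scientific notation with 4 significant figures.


Computing RMP for 6 loci:
Locus 1: 2 * 0.148 * 0.852 = 0.252192
Locus 2: 2 * 0.118 * 0.882 = 0.208152
Locus 3: 2 * 0.052 * 0.948 = 0.098592
Locus 4: 2 * 0.128 * 0.872 = 0.223232
Locus 5: 2 * 0.022 * 0.978 = 0.043032
Locus 6: 2 * 0.022 * 0.978 = 0.043032
RMP = 2.139e-06

2.139e-06


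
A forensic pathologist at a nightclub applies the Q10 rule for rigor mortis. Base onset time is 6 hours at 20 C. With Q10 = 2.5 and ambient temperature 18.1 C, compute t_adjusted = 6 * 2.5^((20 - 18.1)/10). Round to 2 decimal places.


Rigor mortis time adjustment:
Exponent = (T_ref - T_actual) / 10 = (20 - 18.1) / 10 = 0.19
Q10 factor = 2.5^0.19 = 1.19017
t_adjusted = 6 * 1.19017 = 7.14 hours

7.14


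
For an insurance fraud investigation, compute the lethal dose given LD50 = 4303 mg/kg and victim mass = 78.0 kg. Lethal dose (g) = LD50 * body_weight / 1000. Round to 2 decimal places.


Lethal dose calculation:
Lethal dose = LD50 * body_weight / 1000
= 4303 * 78.0 / 1000
= 335634 / 1000
= 335.63 g

335.63


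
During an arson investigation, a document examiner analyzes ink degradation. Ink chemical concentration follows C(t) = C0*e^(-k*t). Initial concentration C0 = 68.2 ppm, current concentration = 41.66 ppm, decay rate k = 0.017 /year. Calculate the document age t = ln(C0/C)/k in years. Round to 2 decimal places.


Document age estimation:
C0/C = 68.2 / 41.66 = 1.637062
ln(C0/C) = 0.492903
t = 0.492903 / 0.017 = 28.99 years

28.99


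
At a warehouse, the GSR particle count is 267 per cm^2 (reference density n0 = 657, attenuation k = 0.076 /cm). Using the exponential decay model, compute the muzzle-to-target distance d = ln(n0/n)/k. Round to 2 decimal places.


GSR distance calculation:
n0/n = 657 / 267 = 2.460674
ln(n0/n) = 0.900435
d = 0.900435 / 0.076 = 11.85 cm

11.85


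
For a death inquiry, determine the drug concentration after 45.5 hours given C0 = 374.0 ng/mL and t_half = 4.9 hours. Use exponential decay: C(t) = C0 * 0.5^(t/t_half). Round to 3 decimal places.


Drug concentration decay:
Number of half-lives = t / t_half = 45.5 / 4.9 = 9.285714
Decay factor = 0.5^9.285714 = 0.00160222
C(t) = 374.0 * 0.00160222 = 0.599 ng/mL

0.599


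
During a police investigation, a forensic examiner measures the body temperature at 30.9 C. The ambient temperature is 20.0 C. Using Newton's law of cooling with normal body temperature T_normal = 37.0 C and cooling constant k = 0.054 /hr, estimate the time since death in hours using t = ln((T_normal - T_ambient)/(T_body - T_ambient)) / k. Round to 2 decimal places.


Using Newton's law of cooling:
t = ln((T_normal - T_ambient) / (T_body - T_ambient)) / k
T_normal - T_ambient = 17.0
T_body - T_ambient = 10.9
Ratio = 1.559633
ln(ratio) = 0.444451
t = 0.444451 / 0.054 = 8.23 hours

8.23


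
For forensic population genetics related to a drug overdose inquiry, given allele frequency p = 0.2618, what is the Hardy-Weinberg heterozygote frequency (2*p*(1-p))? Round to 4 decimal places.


Hardy-Weinberg heterozygote frequency:
q = 1 - p = 1 - 0.2618 = 0.7382
2pq = 2 * 0.2618 * 0.7382 = 0.3865

0.3865


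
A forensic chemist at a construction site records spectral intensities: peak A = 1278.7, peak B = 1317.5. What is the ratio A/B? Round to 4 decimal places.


Spectral peak ratio:
Peak A = 1278.7 counts
Peak B = 1317.5 counts
Ratio = 1278.7 / 1317.5 = 0.9706

0.9706


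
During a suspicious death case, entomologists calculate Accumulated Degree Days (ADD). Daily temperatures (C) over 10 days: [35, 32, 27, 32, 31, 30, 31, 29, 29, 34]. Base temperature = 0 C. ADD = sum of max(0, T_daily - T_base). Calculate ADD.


Computing ADD day by day:
Day 1: max(0, 35 - 0) = 35
Day 2: max(0, 32 - 0) = 32
Day 3: max(0, 27 - 0) = 27
Day 4: max(0, 32 - 0) = 32
Day 5: max(0, 31 - 0) = 31
Day 6: max(0, 30 - 0) = 30
Day 7: max(0, 31 - 0) = 31
Day 8: max(0, 29 - 0) = 29
Day 9: max(0, 29 - 0) = 29
Day 10: max(0, 34 - 0) = 34
Total ADD = 310

310


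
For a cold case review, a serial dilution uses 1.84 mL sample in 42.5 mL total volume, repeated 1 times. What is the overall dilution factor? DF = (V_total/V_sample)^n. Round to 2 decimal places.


Dilution factor calculation:
Single dilution = V_total / V_sample = 42.5 / 1.84 ≈ 23.097826
Number of dilutions = 1
Total DF = (42.5 / 1.84)^1 (full precision, rounded at the end) = 23.10

23.10


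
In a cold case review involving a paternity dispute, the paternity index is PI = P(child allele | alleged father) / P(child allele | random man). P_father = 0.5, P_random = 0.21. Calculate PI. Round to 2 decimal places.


Paternity Index calculation:
PI = P(allele|father) / P(allele|random)
PI = 0.5 / 0.21
PI = 2.38

2.38


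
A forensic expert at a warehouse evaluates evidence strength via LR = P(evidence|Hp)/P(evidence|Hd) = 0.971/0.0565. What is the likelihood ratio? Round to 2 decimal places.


Likelihood ratio calculation:
LR = P(E|Hp) / P(E|Hd)
LR = 0.971 / 0.0565
LR = 17.19

17.19


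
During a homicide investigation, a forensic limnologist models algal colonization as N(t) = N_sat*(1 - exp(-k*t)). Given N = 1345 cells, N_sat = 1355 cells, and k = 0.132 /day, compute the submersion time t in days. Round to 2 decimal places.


PMSI from diatom colonization curve:
N / N_sat = 1345 / 1355 = 0.99262
1 - N/N_sat = 0.00738
ln(1 - N/N_sat) = -4.908982
t = -ln(1 - N/N_sat) / k = -(-4.908982) / 0.132 = 37.19 days

37.19


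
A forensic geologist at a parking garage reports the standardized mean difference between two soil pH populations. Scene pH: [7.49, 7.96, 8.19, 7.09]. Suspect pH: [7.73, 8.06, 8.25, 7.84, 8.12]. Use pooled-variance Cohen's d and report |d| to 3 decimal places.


Pooled-variance Cohen's d for soil pH comparison:
Scene mean = 30.73 / 4 = 7.6825
Suspect mean = 40 / 5 = 8
Scene sample variance s_s^2 = 0.240892
Suspect sample variance s_c^2 = 0.04475
Pooled variance = ((n_s-1)*s_s^2 + (n_c-1)*s_c^2) / (n_s + n_c - 2) = 0.128811
Pooled SD = sqrt(0.128811) = 0.358902
Mean difference = -0.3175
|d| = |-0.3175| / 0.358902 = 0.885

0.885
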